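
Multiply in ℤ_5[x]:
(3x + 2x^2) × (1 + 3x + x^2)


Expand and collect like terms; reduce coefficients mod 5:
x^0: 0·1 = 0 ≡ 0 (mod 5)
x^1: 0·3 + 3·1 = 3 ≡ 3 (mod 5)
x^2: 0·1 + 3·3 + 2·1 = 11 ≡ 1 (mod 5)
x^3: 3·1 + 2·3 = 9 ≡ 4 (mod 5)
x^4: 2·1 = 2 ≡ 2 (mod 5)
Result: 3x + x^2 + 4x^3 + 2x^4

f · g = 3x + x^2 + 4x^3 + 2x^4


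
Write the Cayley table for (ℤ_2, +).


Elements: {0, 1}
Operation: addition mod 2
Entry (a, b) = (a + b) mod 2

Cayley table:
  | 0 | 1
0 | 0 | 1
1 | 1 | 0


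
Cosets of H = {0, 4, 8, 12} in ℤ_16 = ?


H = {0, 4, 8, 12}, |H| = 4
Number of cosets = |G|/|H| = 16/4 = 4
0 + H = {0, 4, 8, 12}
1 + H = {1, 5, 9, 13}
2 + H = {2, 6, 10, 14}
3 + H = {3, 7, 11, 15}

Cosets: 0+H={0,4,8,12}; 1+H={1,5,9,13}; 2+H={2,6,10,14}; 3+H={3,7,11,15}


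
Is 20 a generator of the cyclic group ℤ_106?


g generates ℤ_n iff gcd(g, n) = 1
gcd(20, 106) = 2
Since gcd = 2 ≠ 1, ⟨20⟩ has order 53 < 106, so 20 is not a generator.

No, 20 does not generate ℤ_106


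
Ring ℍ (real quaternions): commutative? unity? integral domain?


quaternion multiplication is non-commutative (ij = k ≠ ji = -k); has unity 1; a division ring but not an integral domain since integral domains are commutative by convention
Commutative: No
Integral domain: No
Has unity: Yes

ℍ (real quaternions): Commutative=No, Unity=Yes


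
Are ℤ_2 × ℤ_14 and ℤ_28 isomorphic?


Comparing ℤ_2 × ℤ_14 and ℤ_28:
gcd(2,14) = 2 ≠ 1. Max element order in ℤ_2×ℤ_14 is lcm(2,14) = 14 < 28, so it has no element of order 28

No, ℤ_2 × ℤ_14 ≇ ℤ_28


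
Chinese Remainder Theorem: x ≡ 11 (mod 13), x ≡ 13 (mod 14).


m₁ = 13, m₂ = 14, gcd = 1, so CRT applies. M = m₁·m₂ = 182
Let M₁ = M/m₁ = 14, M₂ = M/m₂ = 13
Find y₁ ≡ M₁⁻¹ (mod m₁): 14⁻¹ ≡ 1 (mod 13)
Find y₂ ≡ M₂⁻¹ (mod m₂): 13⁻¹ ≡ 13 (mod 14)
x = a₁·M₁·y₁ + a₂·M₂·y₂ = 11·14·1 + 13·13·13 = 2351
Reduce mod 182: x ≡ 167
Check: 167 mod 13 = 11 ✓, 167 mod 14 = 13 ✓

x ≡ 167 (mod 182)


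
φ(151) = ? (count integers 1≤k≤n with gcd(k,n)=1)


Factor n: 151 = 151
φ(n) = n · ∏(1 - 1/p) over distinct primes p | n
φ(151) = 151 · (1 - 1/151) = 150

φ(151) = 150


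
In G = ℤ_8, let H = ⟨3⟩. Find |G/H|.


|⟨3⟩| = n / gcd(3, 8) = 8 / 1 = 8
H is normal (ℤ_8 is abelian).
|G/H| = |G| / |H| = 8 / 8 = 1

|G/H| = 1


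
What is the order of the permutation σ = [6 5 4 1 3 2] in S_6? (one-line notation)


Cycle decomposition: (1 6 2 5 3 4)
Cycle lengths: 6
Order = lcm(6) = 6

ord(σ) = 6


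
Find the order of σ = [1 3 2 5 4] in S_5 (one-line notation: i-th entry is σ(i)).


Cycle decomposition: (2 3) (4 5)
Cycle lengths: 2, 2
Order = lcm(2, 2) = 2

ord(σ) = 2


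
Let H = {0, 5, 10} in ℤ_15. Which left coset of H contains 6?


6 + H = {6 + h (mod 15) : h ∈ H}
6+0=6, 6+5=11, 6+10=1
6 + H = {1, 6, 11} = 1 + H

6 + H = {1, 6, 11}


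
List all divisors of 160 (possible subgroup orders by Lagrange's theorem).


Lagrange's theorem: |H| divides |G|
|G| = 160
Divisors of 160: 1, 2, 4, 5, 8, 10, 16, 20, 32, 40, 80, 160

Possible subgroup orders: {1, 2, 4, 5, 8, 10, 16, 20, 32, 40, 80, 160}


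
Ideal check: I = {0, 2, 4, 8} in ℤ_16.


Check ideal conditions for I = {0, 2, 4, 8} in ℤ_16:
(1) I is an additive subgroup? No
(2) For r ∈ ℤ_16 and a ∈ I: r·a ∈ I? No  [counterexample: r=3, a=2, r·a mod 16 = 6 ∉ I]

No, I is not an ideal of ℤ_16


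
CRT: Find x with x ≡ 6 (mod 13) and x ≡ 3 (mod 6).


m₁ = 13, m₂ = 6, gcd = 1, so CRT applies. M = m₁·m₂ = 78
Let M₁ = M/m₁ = 6, M₂ = M/m₂ = 13
Find y₁ ≡ M₁⁻¹ (mod m₁): 6⁻¹ ≡ 11 (mod 13)
Find y₂ ≡ M₂⁻¹ (mod m₂): 13⁻¹ ≡ 1 (mod 6)
x = a₁·M₁·y₁ + a₂·M₂·y₂ = 6·6·11 + 3·13·1 = 435
Reduce mod 78: x ≡ 45
Check: 45 mod 13 = 6 ✓, 45 mod 6 = 3 ✓

x ≡ 45 (mod 78)


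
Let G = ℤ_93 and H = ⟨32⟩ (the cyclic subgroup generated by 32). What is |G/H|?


|⟨32⟩| = n / gcd(32, 93) = 93 / 1 = 93
H is normal (ℤ_93 is abelian).
|G/H| = |G| / |H| = 93 / 93 = 1

|G/H| = 1


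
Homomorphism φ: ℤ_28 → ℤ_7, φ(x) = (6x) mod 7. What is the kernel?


Kernel = preimage of identity
ker(φ) = {x ∈ ℤ_28 : 6x ≡ 0 (mod 7)}. Since 7 | 28, φ is well-defined. The kernel is the cyclic subgroup ⟨7⟩ of ℤ_28 (order 4), i.e. {0, 7, 14, 21}

ker(φ) = {0, 7, 14, 21}


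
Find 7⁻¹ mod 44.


Use the extended Euclidean algorithm to write 1 = 7·s + 44·t; then s mod 44 is the inverse.
Euclidean algorithm:
  7 = 0·44 + 7
  44 = 6·7 + 2
  7 = 3·2 + 1
  2 = 2·1 + 0
gcd(7,44) = 1
Back-substitution gives: 7·(19) + 44·(-3) = 1
So 7⁻¹ ≡ 19 ≡ 19 (mod 44)
Check: 7 × 19 = 133 ≡ 1 (mod 44) ✓

7⁻¹ ≡ 19 (mod 44)


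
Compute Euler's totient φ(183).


Factor n: 183 = 3 × 61
φ(n) = n · ∏(1 - 1/p) over distinct primes p | n
φ(183) = 183 · (1 - 1/3) · (1 - 1/61) = 120

φ(183) = 120


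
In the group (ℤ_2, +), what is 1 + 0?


Operation: addition mod 2
1 + 0 = (a + b) mod 2 with a = 1, b = 0

1 + 0 = 1


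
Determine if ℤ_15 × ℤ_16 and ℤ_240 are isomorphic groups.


Comparing ℤ_15 × ℤ_16 and ℤ_240:
gcd(15,16) = 1, so ℤ_15 × ℤ_16 ≅ ℤ_240 (CRT)

Yes, ℤ_15 × ℤ_16 ≅ ℤ_240


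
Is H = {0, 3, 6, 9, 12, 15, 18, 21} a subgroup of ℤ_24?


Subgroup test for H = {0, 3, 6, 9, 12, 15, 18, 21} in (ℤ_24, +):
(1) 0 ∈ H? Yes
(2) Closure: for all a,b ∈ H, (a+b) mod 24 ∈ H? Yes
(3) Inverses: for all a ∈ H, -a mod 24 ∈ H? Yes

Yes, H is a subgroup of ℤ_24


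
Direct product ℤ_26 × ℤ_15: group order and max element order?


|ℤ_26 × ℤ_15| = 26 × 15 = 390
Max element order = lcm(26,15) = 390
Cyclic? Yes (gcd=1)

|ℤ_26×ℤ_15| = 390, max element order = 390


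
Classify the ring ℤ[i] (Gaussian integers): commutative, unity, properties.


ℤ[i] is a commutative integral domain with unity 1 (in fact a Euclidean domain)
Commutative: Yes
Integral domain: Yes
Has unity: Yes

ℤ[i] (Gaussian integers): Commutative=Yes, Unity=Yes


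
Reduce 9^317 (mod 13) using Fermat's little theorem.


Fermat's little theorem: if p is prime and gcd(a,p)=1, then a^(p-1) ≡ 1 (mod p)
p = 13 is prime, gcd(9,13) = 1
Reduce exponent: 317 mod 12 = 5
So 9^317 ≡ 9^5 (mod 13)
9^5 mod 13 = 3

9^317 ≡ 3 (mod 13)


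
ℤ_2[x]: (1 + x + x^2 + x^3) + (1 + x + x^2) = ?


Add coefficients mod 2:
x^0: 1 + 1 = 0 (mod 2)
x^1: 1 + 1 = 0 (mod 2)
x^2: 1 + 1 = 0 (mod 2)
x^3: 1 + 0 = 1 (mod 2)
Result: x^3

f + g = x^3


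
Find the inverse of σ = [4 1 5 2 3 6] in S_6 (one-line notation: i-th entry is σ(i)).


To find σ⁻¹, swap domain and range:
σ(1) = 4 → σ⁻¹(4) = 1
σ(2) = 1 → σ⁻¹(1) = 2
σ(3) = 5 → σ⁻¹(5) = 3
σ(4) = 2 → σ⁻¹(2) = 4
σ(5) = 3 → σ⁻¹(3) = 5
σ(6) = 6 → σ⁻¹(6) = 6

σ⁻¹ = [2 4 5 1 3 6]


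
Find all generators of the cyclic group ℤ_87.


g generates ℤ_n iff gcd(g,n) = 1
Prime factors of 87: 3, 29
Generators are g ∈ {1,...,86} not divisible by any of these primes.
Generators: {1, 2, 4, 5, 7, 8, 10, 11, 13, 14, 16, 17, 19, 20, 22, 23, 25, 26, 28, 31, 32, 34, 35, 37, 38, 40, 41, 43, 44, 46, 47, 49, 50, 52, 53, 55, 56, 59, 61, 62, 64, 65, 67, 68, 70, 71, 73, 74, 76, 77, 79, 80, 82, 83, 85, 86}
Number of generators = φ(87) = 56

Generators of ℤ_87 = {1, 2, 4, 5, 7, 8, 10, 11, 13, 14, 16, 17, 19, 20, 22, 23, 25, 26, 28, 31, 32, 34, 35, 37, 38, 40, 41, 43, 44, 46, 47, 49, 50, 52, 53, 55, 56, 59, 61, 62, 64, 65, 67, 68, 70, 71, 73, 74, 76, 77, 79, 80, 82, 83, 85, 86}


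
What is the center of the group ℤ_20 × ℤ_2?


Z(G) = {g ∈ G | gx = xg for all x ∈ G}
Direct product of abelian groups is abelian, so Z(G) = G

Z(ℤ_20 × ℤ_2) = ℤ_20 × ℤ_2


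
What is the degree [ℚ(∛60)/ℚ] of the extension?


∛60 has minimal polynomial x³ - 60 (irreducible over ℚ since 60 is not a perfect cube)

[ℚ(∛60)/ℚ] = 3


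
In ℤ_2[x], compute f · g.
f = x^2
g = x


Expand and collect like terms; reduce coefficients mod 2:
x^0: 0·0 = 0 ≡ 0 (mod 2)
x^1: 0·1 + 0·0 = 0 ≡ 0 (mod 2)
x^2: 0·1 + 1·0 = 0 ≡ 0 (mod 2)
x^3: 1·1 = 1 ≡ 1 (mod 2)
Result: x^3

f · g = x^3


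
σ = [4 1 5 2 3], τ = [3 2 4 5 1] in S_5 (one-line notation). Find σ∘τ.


σ∘τ: apply τ first, then σ
1 →τ 3 →σ 5
2 →τ 2 →σ 1
3 →τ 4 →σ 2
4 →τ 5 →σ 3
5 →τ 1 →σ 4

σ∘τ = [5 1 2 3 4]


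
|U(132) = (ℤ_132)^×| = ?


U(n) is the group of units mod n; |U(n)| = φ(n)
|U(132)| = φ(132) = 40

|U(132) = (ℤ_132)^×| = 40


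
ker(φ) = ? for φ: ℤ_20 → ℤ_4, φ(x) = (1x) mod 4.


Kernel = preimage of identity
ker(φ) = {x ∈ ℤ_20 : 1x ≡ 0 (mod 4)}. Since 4 | 20, φ is well-defined. The kernel is the cyclic subgroup ⟨4⟩ of ℤ_20 (order 5), i.e. {0, 4, 8, 12, 16}

ker(φ) = {0, 4, 8, 12, 16}


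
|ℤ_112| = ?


ℤ_n has n elements.

|ℤ_112| = 112


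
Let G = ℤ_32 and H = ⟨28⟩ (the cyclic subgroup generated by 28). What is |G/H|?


|⟨28⟩| = n / gcd(28, 32) = 32 / 4 = 8
H is normal (ℤ_32 is abelian).
|G/H| = |G| / |H| = 32 / 8 = 4

|G/H| = 4


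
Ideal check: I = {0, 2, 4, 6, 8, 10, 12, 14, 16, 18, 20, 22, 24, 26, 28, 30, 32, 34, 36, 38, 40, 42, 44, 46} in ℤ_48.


Check ideal conditions for I = {0, 2, 4, 6, 8, 10, 12, 14, 16, 18, 20, 22, 24, 26, 28, 30, 32, 34, 36, 38, 40, 42, 44, 46} in ℤ_48:
(1) I is an additive subgroup? Yes
(2) For r ∈ ℤ_48 and a ∈ I: r·a ∈ I? Yes

Yes, I is an ideal of ℤ_48


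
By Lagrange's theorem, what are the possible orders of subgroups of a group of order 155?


Lagrange's theorem: |H| divides |G|
|G| = 155
Divisors of 155: 1, 5, 31, 155

Possible subgroup orders: {1, 5, 31, 155}


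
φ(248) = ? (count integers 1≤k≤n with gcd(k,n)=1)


Factor n: 248 = 2^3 × 31
φ(n) = n · ∏(1 - 1/p) over distinct primes p | n
φ(248) = 248 · (1 - 1/2) · (1 - 1/31) = 120

φ(248) = 120


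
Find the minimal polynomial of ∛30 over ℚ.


∛30 satisfies x³ - 30 = 0, irreducible over ℚ (no rational root; 30 is not a perfect cube)

Minimal polynomial: x³ - 30


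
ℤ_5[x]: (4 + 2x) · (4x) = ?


Expand and collect like terms; reduce coefficients mod 5:
x^0: 4·0 = 0 ≡ 0 (mod 5)
x^1: 4·4 + 2·0 = 16 ≡ 1 (mod 5)
x^2: 2·4 = 8 ≡ 3 (mod 5)
Result: x + 3x^2

f · g = x + 3x^2


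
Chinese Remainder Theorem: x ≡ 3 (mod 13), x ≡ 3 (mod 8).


m₁ = 13, m₂ = 8, gcd = 1, so CRT applies. M = m₁·m₂ = 104
Let M₁ = M/m₁ = 8, M₂ = M/m₂ = 13
Find y₁ ≡ M₁⁻¹ (mod m₁): 8⁻¹ ≡ 5 (mod 13)
Find y₂ ≡ M₂⁻¹ (mod m₂): 13⁻¹ ≡ 5 (mod 8)
x = a₁·M₁·y₁ + a₂·M₂·y₂ = 3·8·5 + 3·13·5 = 315
Reduce mod 104: x ≡ 3
Check: 3 mod 13 = 3 ✓, 3 mod 8 = 3 ✓

x ≡ 3 (mod 104)


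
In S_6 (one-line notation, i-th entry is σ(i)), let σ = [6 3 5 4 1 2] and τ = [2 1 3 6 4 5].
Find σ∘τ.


σ∘τ: apply τ first, then σ
1 →τ 2 →σ 3
2 →τ 1 →σ 6
3 →τ 3 →σ 5
4 →τ 6 →σ 2
5 →τ 4 →σ 4
6 →τ 5 →σ 1

σ∘τ = [3 6 5 2 4 1]


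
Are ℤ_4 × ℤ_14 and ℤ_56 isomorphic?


Comparing ℤ_4 × ℤ_14 and ℤ_56:
gcd(4,14) = 2 ≠ 1. Max element order in ℤ_4×ℤ_14 is lcm(4,14) = 28 < 56, so it has no element of order 56

No, ℤ_4 × ℤ_14 ≇ ℤ_56


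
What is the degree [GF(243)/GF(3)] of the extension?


GF(243) = GF(3^5), so the extension degree is 5

[GF(243)/GF(3)] = 5


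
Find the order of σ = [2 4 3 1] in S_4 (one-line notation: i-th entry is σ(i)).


Cycle decomposition: (1 2 4)
Cycle lengths: 3
Order = lcm(3) = 3

ord(σ) = 3


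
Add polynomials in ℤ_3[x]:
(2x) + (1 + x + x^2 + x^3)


Add coefficients mod 3:
x^0: 0 + 1 = 1 (mod 3)
x^1: 2 + 1 = 0 (mod 3)
x^2: 0 + 1 = 1 (mod 3)
x^3: 0 + 1 = 1 (mod 3)
Result: 1 + x^2 + x^3

f + g = 1 + x^2 + x^3


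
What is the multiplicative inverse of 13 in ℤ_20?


Use the extended Euclidean algorithm to write 1 = 13·s + 20·t; then s mod 20 is the inverse.
Euclidean algorithm:
  13 = 0·20 + 13
  20 = 1·13 + 7
  13 = 1·7 + 6
  7 = 1·6 + 1
  6 = 6·1 + 0
gcd(13,20) = 1
Back-substitution gives: 13·(-3) + 20·(2) = 1
So 13⁻¹ ≡ -3 ≡ 17 (mod 20)
Check: 13 × 17 = 221 ≡ 1 (mod 20) ✓

13⁻¹ ≡ 17 (mod 20)


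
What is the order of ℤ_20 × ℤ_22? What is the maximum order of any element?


|ℤ_20 × ℤ_22| = 20 × 22 = 440
Max element order = lcm(20,22) = 220
Cyclic? No (gcd=2)

|ℤ_20×ℤ_22| = 440, max element order = 220


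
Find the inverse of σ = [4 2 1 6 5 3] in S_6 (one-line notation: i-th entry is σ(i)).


To find σ⁻¹, swap domain and range:
σ(1) = 4 → σ⁻¹(4) = 1
σ(2) = 2 → σ⁻¹(2) = 2
σ(3) = 1 → σ⁻¹(1) = 3
σ(4) = 6 → σ⁻¹(6) = 4
σ(5) = 5 → σ⁻¹(5) = 5
σ(6) = 3 → σ⁻¹(3) = 6

σ⁻¹ = [3 2 6 1 5 4]


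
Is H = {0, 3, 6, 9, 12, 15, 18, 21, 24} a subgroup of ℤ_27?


Subgroup test for H = {0, 3, 6, 9, 12, 15, 18, 21, 24} in (ℤ_27, +):
(1) 0 ∈ H? Yes
(2) Closure: for all a,b ∈ H, (a+b) mod 27 ∈ H? Yes
(3) Inverses: for all a ∈ H, -a mod 27 ∈ H? Yes

Yes, H is a subgroup of ℤ_27


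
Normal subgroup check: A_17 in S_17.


H = A_17 in S_17
A_17 has index 2 in S_17, and every subgroup of index 2 is normal

Yes, normal subgroup


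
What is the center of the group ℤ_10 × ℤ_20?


Z(G) = {g ∈ G | gx = xg for all x ∈ G}
Direct product of abelian groups is abelian, so Z(G) = G

Z(ℤ_10 × ℤ_20) = ℤ_10 × ℤ_20


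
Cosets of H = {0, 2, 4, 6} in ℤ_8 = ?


H = {0, 2, 4, 6}, |H| = 4
Number of cosets = |G|/|H| = 8/4 = 2
0 + H = {0, 2, 4, 6}
1 + H = {1, 3, 5, 7}

Cosets: 0+H={0,2,4,6}; 1+H={1,3,5,7}


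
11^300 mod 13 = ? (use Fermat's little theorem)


Fermat's little theorem: if p is prime and gcd(a,p)=1, then a^(p-1) ≡ 1 (mod p)
p = 13 is prime, gcd(11,13) = 1
Reduce exponent: 300 mod 12 = 0
So 11^300 ≡ 11^0 (mod 13)
11^0 = 1

11^300 ≡ 1 (mod 13)


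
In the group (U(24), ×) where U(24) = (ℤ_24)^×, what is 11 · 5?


Operation: multiplication mod 24
11 · 5 = (a × b) mod 24 with a = 11, b = 5

11 · 5 = 7


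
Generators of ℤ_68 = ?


g generates ℤ_n iff gcd(g,n) = 1
Prime factors of 68: 2, 17
Generators are g ∈ {1,...,67} not divisible by any of these primes.
Generators: {1, 3, 5, 7, 9, 11, 13, 15, 19, 21, 23, 25, 27, 29, 31, 33, 35, 37, 39, 41, 43, 45, 47, 49, 53, 55, 57, 59, 61, 63, 65, 67}
Number of generators = φ(68) = 32

Generators of ℤ_68 = {1, 3, 5, 7, 9, 11, 13, 15, 19, 21, 23, 25, 27, 29, 31, 33, 35, 37, 39, 41, 43, 45, 47, 49, 53, 55, 57, 59, 61, 63, 65, 67}


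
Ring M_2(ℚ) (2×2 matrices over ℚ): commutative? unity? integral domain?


Matrix multiplication is non-commutative for n ≥ 2; the identity matrix I is the unity; singular matrices give zero divisors, so not an integral domain
Commutative: No
Integral domain: No
Has unity: Yes

M_2(ℚ) (2×2 matrices over ℚ): Commutative=No, Unity=Yes


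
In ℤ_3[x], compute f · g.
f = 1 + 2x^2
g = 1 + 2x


Expand and collect like terms; reduce coefficients mod 3:
x^0: 1·1 = 1 ≡ 1 (mod 3)
x^1: 1·2 + 0·1 = 2 ≡ 2 (mod 3)
x^2: 0·2 + 2·1 = 2 ≡ 2 (mod 3)
x^3: 2·2 = 4 ≡ 1 (mod 3)
Result: 1 + 2x + 2x^2 + x^3

f · g = 1 + 2x + 2x^2 + x^3


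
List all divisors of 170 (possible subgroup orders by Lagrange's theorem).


Lagrange's theorem: |H| divides |G|
|G| = 170
Divisors of 170: 1, 2, 5, 10, 17, 34, 85, 170

Possible subgroup orders: {1, 2, 5, 10, 17, 34, 85, 170}


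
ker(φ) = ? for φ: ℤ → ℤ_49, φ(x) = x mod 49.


Kernel = preimage of identity
ker(φ) = {x ∈ ℤ : x ≡ 0 (mod 49)} = 49ℤ = {0, ±49, ±98, ...}

ker(φ) = 49ℤ


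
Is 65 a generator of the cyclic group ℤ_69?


g generates ℤ_n iff gcd(g, n) = 1
gcd(65, 69) = 1
Since gcd = 1, 65 is a generator.

Yes, 65 generates ℤ_69


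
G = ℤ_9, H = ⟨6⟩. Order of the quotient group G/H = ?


|⟨6⟩| = n / gcd(6, 9) = 9 / 3 = 3
H is normal (ℤ_9 is abelian).
|G/H| = |G| / |H| = 9 / 3 = 3

|G/H| = 3


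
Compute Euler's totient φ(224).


Factor n: 224 = 2^5 × 7
φ(n) = n · ∏(1 - 1/p) over distinct primes p | n
φ(224) = 224 · (1 - 1/2) · (1 - 1/7) = 96

φ(224) = 96


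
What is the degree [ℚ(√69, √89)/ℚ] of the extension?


[ℚ(√69,√89):ℚ] = [ℚ(√69,√89):ℚ(√69)]·[ℚ(√69):ℚ] = 2·2 = 4

[ℚ(√69, √89)/ℚ] = 4


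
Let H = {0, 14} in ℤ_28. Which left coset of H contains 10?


10 + H = {10 + h (mod 28) : h ∈ H}
10+0=10, 10+14=24

10 + H = {10, 24}


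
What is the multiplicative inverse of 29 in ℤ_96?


Use the extended Euclidean algorithm to write 1 = 29·s + 96·t; then s mod 96 is the inverse.
Euclidean algorithm:
  29 = 0·96 + 29
  96 = 3·29 + 9
  29 = 3·9 + 2
  9 = 4·2 + 1
  2 = 2·1 + 0
gcd(29,96) = 1
Back-substitution gives: 29·(-43) + 96·(13) = 1
So 29⁻¹ ≡ -43 ≡ 53 (mod 96)
Check: 29 × 53 = 1537 ≡ 1 (mod 96) ✓

29⁻¹ ≡ 53 (mod 96)


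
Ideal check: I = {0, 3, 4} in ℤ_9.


Check ideal conditions for I = {0, 3, 4} in ℤ_9:
(1) I is an additive subgroup? No
(2) For r ∈ ℤ_9 and a ∈ I: r·a ∈ I? No  [counterexample: r=2, a=3, r·a mod 9 = 6 ∉ I]

No, I is not an ideal of ℤ_9


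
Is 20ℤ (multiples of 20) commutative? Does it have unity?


20ℤ is a commutative ring under +,× but has no multiplicative identity (1 ∉ 20ℤ); it has no zero divisors, but without unity it is not an integral domain
Commutative: Yes
Integral domain: No
Has unity: No

20ℤ (multiples of 20): Commutative=Yes, Unity=No


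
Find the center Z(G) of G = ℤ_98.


Z(G) = {g ∈ G | gx = xg for all x ∈ G}
ℤ_98 is abelian, so Z(G) = G

Z(ℤ_98) = ℤ_98


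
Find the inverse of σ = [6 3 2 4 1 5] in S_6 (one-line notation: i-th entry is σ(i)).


To find σ⁻¹, swap domain and range:
σ(1) = 6 → σ⁻¹(6) = 1
σ(2) = 3 → σ⁻¹(3) = 2
σ(3) = 2 → σ⁻¹(2) = 3
σ(4) = 4 → σ⁻¹(4) = 4
σ(5) = 1 → σ⁻¹(1) = 5
σ(6) = 5 → σ⁻¹(5) = 6

σ⁻¹ = [5 3 2 4 6 1]


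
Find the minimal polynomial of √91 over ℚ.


√91 satisfies x² - 91 = 0, irreducible over ℚ since 91 is squarefree

Minimal polynomial: x² - 91


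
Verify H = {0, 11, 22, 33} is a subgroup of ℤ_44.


Subgroup test for H = {0, 11, 22, 33} in (ℤ_44, +):
(1) 0 ∈ H? Yes
(2) Closure: for all a,b ∈ H, (a+b) mod 44 ∈ H? Yes
(3) Inverses: for all a ∈ H, -a mod 44 ∈ H? Yes

Yes, H is a subgroup of ℤ_44


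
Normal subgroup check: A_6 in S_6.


H = A_6 in S_6
A_6 has index 2 in S_6, and every subgroup of index 2 is normal

Yes, normal subgroup


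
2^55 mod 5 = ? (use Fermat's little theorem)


Fermat's little theorem: if p is prime and gcd(a,p)=1, then a^(p-1) ≡ 1 (mod p)
p = 5 is prime, gcd(2,5) = 1
Reduce exponent: 55 mod 4 = 3
So 2^55 ≡ 2^3 (mod 5)
2^3 mod 5 = 3

2^55 ≡ 3 (mod 5)


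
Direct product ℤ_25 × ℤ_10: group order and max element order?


|ℤ_25 × ℤ_10| = 25 × 10 = 250
Max element order = lcm(25,10) = 50
Cyclic? No (gcd=5)

|ℤ_25×ℤ_10| = 250, max element order = 50


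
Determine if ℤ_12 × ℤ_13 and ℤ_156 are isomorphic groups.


Comparing ℤ_12 × ℤ_13 and ℤ_156:
gcd(12,13) = 1, so ℤ_12 × ℤ_13 ≅ ℤ_156 (CRT)

Yes, ℤ_12 × ℤ_13 ≅ ℤ_156


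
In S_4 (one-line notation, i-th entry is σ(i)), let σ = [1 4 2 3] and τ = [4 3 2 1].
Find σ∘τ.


σ∘τ: apply τ first, then σ
1 →τ 4 →σ 3
2 →τ 3 →σ 2
3 →τ 2 →σ 4
4 →τ 1 →σ 1

σ∘τ = [3 2 4 1]


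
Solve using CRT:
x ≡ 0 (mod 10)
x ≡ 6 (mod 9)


m₁ = 10, m₂ = 9, gcd = 1, so CRT applies. M = m₁·m₂ = 90
Let M₁ = M/m₁ = 9, M₂ = M/m₂ = 10
Find y₁ ≡ M₁⁻¹ (mod m₁): 9⁻¹ ≡ 9 (mod 10)
Find y₂ ≡ M₂⁻¹ (mod m₂): 10⁻¹ ≡ 1 (mod 9)
x = a₁·M₁·y₁ + a₂·M₂·y₂ = 0·9·9 + 6·10·1 = 60
Reduce mod 90: x ≡ 60
Check: 60 mod 10 = 0 ✓, 60 mod 9 = 6 ✓

x ≡ 60 (mod 90)


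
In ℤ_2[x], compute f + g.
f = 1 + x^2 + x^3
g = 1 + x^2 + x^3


Add coefficients mod 2:
x^0: 1 + 1 = 0 (mod 2)
x^1: 0 + 0 = 0 (mod 2)
x^2: 1 + 1 = 0 (mod 2)
x^3: 1 + 1 = 0 (mod 2)
Result: 0

f + g = 0


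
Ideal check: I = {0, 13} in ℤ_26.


Check ideal conditions for I = {0, 13} in ℤ_26:
(1) I is an additive subgroup? Yes
(2) For r ∈ ℤ_26 and a ∈ I: r·a ∈ I? Yes

Yes, I is an ideal of ℤ_26


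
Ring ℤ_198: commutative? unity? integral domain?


ℤ_198 is a commutative ring with unity 1; 198 = 2×99 is composite, so 2·99 ≡ 0 gives zero divisors (not an integral domain)
Commutative: Yes
Integral domain: No
Has unity: Yes

ℤ_198: Commutative=Yes, Unity=Yes


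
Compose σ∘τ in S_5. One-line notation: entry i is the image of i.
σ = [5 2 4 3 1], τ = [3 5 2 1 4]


σ∘τ: apply τ first, then σ
1 →τ 3 →σ 4
2 →τ 5 →σ 1
3 →τ 2 →σ 2
4 →τ 1 →σ 5
5 →τ 4 →σ 3

σ∘τ = [4 1 2 5 3]


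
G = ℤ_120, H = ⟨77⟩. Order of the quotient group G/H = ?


|⟨77⟩| = n / gcd(77, 120) = 120 / 1 = 120
H is normal (ℤ_120 is abelian).
|G/H| = |G| / |H| = 120 / 120 = 1

|G/H| = 1


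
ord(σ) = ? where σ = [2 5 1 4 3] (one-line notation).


Cycle decomposition: (1 2 5 3)
Cycle lengths: 4
Order = lcm(4) = 4

ord(σ) = 4


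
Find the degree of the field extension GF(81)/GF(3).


GF(81) = GF(3^4), so the extension degree is 4

[GF(81)/GF(3)] = 4


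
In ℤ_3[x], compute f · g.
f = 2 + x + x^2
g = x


Expand and collect like terms; reduce coefficients mod 3:
x^0: 2·0 = 0 ≡ 0 (mod 3)
x^1: 2·1 + 1·0 = 2 ≡ 2 (mod 3)
x^2: 1·1 + 1·0 = 1 ≡ 1 (mod 3)
x^3: 1·1 = 1 ≡ 1 (mod 3)
Result: 2x + x^2 + x^3

f · g = 2x + x^2 + x^3


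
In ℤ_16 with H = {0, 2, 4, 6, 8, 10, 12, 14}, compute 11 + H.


11 + H = {11 + h (mod 16) : h ∈ H}
11+0=11, 11+2=13, 11+4=15, 11+6=1, 11+8=3, 11+10=5, 11+12=7, 11+14=9
11 + H = {1, 3, 5, 7, 9, 11, 13, 15} = 1 + H

11 + H = {1, 3, 5, 7, 9, 11, 13, 15}


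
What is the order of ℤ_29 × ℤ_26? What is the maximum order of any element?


|ℤ_29 × ℤ_26| = 29 × 26 = 754
Max element order = lcm(29,26) = 754
Cyclic? Yes (gcd=1)

|ℤ_29×ℤ_26| = 754, max element order = 754


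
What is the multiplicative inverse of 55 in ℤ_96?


Use the extended Euclidean algorithm to write 1 = 55·s + 96·t; then s mod 96 is the inverse.
Euclidean algorithm:
  55 = 0·96 + 55
  96 = 1·55 + 41
  55 = 1·41 + 14
  41 = 2·14 + 13
  14 = 1·13 + 1
  13 = 13·1 + 0
gcd(55,96) = 1
Back-substitution gives: 55·(7) + 96·(-4) = 1
So 55⁻¹ ≡ 7 ≡ 7 (mod 96)
Check: 55 × 7 = 385 ≡ 1 (mod 96) ✓

55⁻¹ ≡ 7 (mod 96)


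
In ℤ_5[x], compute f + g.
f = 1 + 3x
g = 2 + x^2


Add coefficients mod 5:
x^0: 1 + 2 = 3 (mod 5)
x^1: 3 + 0 = 3 (mod 5)
x^2: 0 + 1 = 1 (mod 5)
Result: 3 + 3x + x^2

f + g = 3 + 3x + x^2


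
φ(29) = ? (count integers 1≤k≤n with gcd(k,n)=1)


φ(n) = count of k ∈ {1,...,n} with gcd(k,n)=1
Coprimes to 29: {1, 2, 3, 4, 5, 6, 7, 8, 9, 10, 11, 12, 13, 14, 15, 16, 17, 18, 19, 20, 21, 22, 23, 24, 25, 26, 27, 28}
Count: 28

φ(29) = 28


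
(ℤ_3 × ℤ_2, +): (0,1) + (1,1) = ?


Operation: componentwise addition mod (3, 2)
(0,1) + (1,1) = ((a₁+b₁) mod 3, (a₂+b₂) mod 2) with a = (0,1), b = (1,1)

(0,1) + (1,1) = (1,0)


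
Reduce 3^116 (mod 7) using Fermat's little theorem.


Fermat's little theorem: if p is prime and gcd(a,p)=1, then a^(p-1) ≡ 1 (mod p)
p = 7 is prime, gcd(3,7) = 1
Reduce exponent: 116 mod 6 = 2
So 3^116 ≡ 3^2 (mod 7)
3^2 mod 7 = 2

3^116 ≡ 2 (mod 7)


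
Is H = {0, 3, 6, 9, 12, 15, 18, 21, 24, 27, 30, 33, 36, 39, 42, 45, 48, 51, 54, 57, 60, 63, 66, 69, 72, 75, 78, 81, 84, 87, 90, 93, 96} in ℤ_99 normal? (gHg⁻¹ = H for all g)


H = {0, 3, 6, 9, 12, 15, 18, 21, 24, 27, 30, 33, 36, 39, 42, 45, 48, 51, 54, 57, 60, 63, 66, 69, 72, 75, 78, 81, 84, 87, 90, 93, 96} in ℤ_99
ℤ_99 is abelian; every subgroup of an abelian group is normal

Yes, normal subgroup


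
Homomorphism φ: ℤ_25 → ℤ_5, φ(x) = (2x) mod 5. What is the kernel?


Kernel = preimage of identity
ker(φ) = {x ∈ ℤ_25 : 2x ≡ 0 (mod 5)}. Since 5 | 25, φ is well-defined. The kernel is the cyclic subgroup ⟨5⟩ of ℤ_25 (order 5), i.e. {0, 5, 10, 15, 20}

ker(φ) = {0, 5, 10, 15, 20}


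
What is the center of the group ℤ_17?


Z(G) = {g ∈ G | gx = xg for all x ∈ G}
ℤ_17 is abelian, so Z(G) = G

Z(ℤ_17) = ℤ_17


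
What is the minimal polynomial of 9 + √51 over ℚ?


Let α = 9 + √51. Then α - 9 = √51, so (α - 9)² = 51, giving α² - 18α + 30 = 0. Degree 2 and α ∉ ℚ, so this is the minimal polynomial.

Minimal polynomial: x² - 18x + 30


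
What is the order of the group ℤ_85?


ℤ_n has n elements.

|ℤ_85| = 85


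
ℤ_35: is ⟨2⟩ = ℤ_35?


g generates ℤ_n iff gcd(g, n) = 1
gcd(2, 35) = 1
Since gcd = 1, 2 is a generator.

Yes, 2 generates ℤ_35


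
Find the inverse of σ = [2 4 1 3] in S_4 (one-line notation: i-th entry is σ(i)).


To find σ⁻¹, swap domain and range:
σ(1) = 2 → σ⁻¹(2) = 1
σ(2) = 4 → σ⁻¹(4) = 2
σ(3) = 1 → σ⁻¹(1) = 3
σ(4) = 3 → σ⁻¹(3) = 4

σ⁻¹ = [3 1 4 2]


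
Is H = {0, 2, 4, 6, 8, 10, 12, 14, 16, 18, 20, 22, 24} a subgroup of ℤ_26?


Subgroup test for H = {0, 2, 4, 6, 8, 10, 12, 14, 16, 18, 20, 22, 24} in (ℤ_26, +):
(1) 0 ∈ H? Yes
(2) Closure: for all a,b ∈ H, (a+b) mod 26 ∈ H? Yes
(3) Inverses: for all a ∈ H, -a mod 26 ∈ H? Yes

Yes, H is a subgroup of ℤ_26


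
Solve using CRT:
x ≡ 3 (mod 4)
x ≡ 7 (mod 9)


m₁ = 4, m₂ = 9, gcd = 1, so CRT applies. M = m₁·m₂ = 36
Let M₁ = M/m₁ = 9, M₂ = M/m₂ = 4
Find y₁ ≡ M₁⁻¹ (mod m₁): 9⁻¹ ≡ 1 (mod 4)
Find y₂ ≡ M₂⁻¹ (mod m₂): 4⁻¹ ≡ 7 (mod 9)
x = a₁·M₁·y₁ + a₂·M₂·y₂ = 3·9·1 + 7·4·7 = 223
Reduce mod 36: x ≡ 7
Check: 7 mod 4 = 3 ✓, 7 mod 9 = 7 ✓

x ≡ 7 (mod 36)


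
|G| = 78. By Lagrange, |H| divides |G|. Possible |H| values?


Lagrange's theorem: |H| divides |G|
|G| = 78
Divisors of 78: 1, 2, 3, 6, 13, 26, 39, 78

Possible subgroup orders: {1, 2, 3, 6, 13, 26, 39, 78}


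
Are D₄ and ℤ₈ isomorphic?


Comparing D₄ and ℤ₈:
D₄ is non-abelian, ℤ₈ is abelian

No, D₄ ≇ ℤ₈


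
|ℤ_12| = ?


ℤ_n has n elements.

|ℤ_12| = 12


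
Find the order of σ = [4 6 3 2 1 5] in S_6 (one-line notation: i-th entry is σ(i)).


Cycle decomposition: (1 4 2 6 5)
Cycle lengths: 5
Order = lcm(5) = 5

ord(σ) = 5


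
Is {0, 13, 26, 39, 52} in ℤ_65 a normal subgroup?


H = {0, 13, 26, 39, 52} in ℤ_65
ℤ_65 is abelian; every subgroup of an abelian group is normal

Yes, normal subgroup


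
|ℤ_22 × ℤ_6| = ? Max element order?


|ℤ_22 × ℤ_6| = 22 × 6 = 132
Max element order = lcm(22,6) = 66
Cyclic? No (gcd=2)

|ℤ_22×ℤ_6| = 132, max element order = 66


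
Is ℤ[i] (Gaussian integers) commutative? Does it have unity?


ℤ[i] is a commutative integral domain with unity 1 (in fact a Euclidean domain)
Commutative: Yes
Integral domain: Yes
Has unity: Yes

ℤ[i] (Gaussian integers): Commutative=Yes, Unity=Yes


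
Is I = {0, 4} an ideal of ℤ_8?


Check ideal conditions for I = {0, 4} in ℤ_8:
(1) I is an additive subgroup? Yes
(2) For r ∈ ℤ_8 and a ∈ I: r·a ∈ I? Yes

Yes, I is an ideal of ℤ_8


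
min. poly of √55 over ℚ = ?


√55 satisfies x² - 55 = 0, irreducible over ℚ since 55 is squarefree

Minimal polynomial: x² - 55


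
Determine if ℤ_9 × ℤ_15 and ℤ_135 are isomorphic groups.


Comparing ℤ_9 × ℤ_15 and ℤ_135:
gcd(9,15) = 3 ≠ 1. Max element order in ℤ_9×ℤ_15 is lcm(9,15) = 45 < 135, so it has no element of order 135

No, ℤ_9 × ℤ_15 ≇ ℤ_135


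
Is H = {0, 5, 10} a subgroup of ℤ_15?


Subgroup test for H = {0, 5, 10} in (ℤ_15, +):
(1) 0 ∈ H? Yes
(2) Closure: for all a,b ∈ H, (a+b) mod 15 ∈ H? Yes
(3) Inverses: for all a ∈ H, -a mod 15 ∈ H? Yes

Yes, H is a subgroup of ℤ_15


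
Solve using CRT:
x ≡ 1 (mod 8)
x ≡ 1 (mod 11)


m₁ = 8, m₂ = 11, gcd = 1, so CRT applies. M = m₁·m₂ = 88
Let M₁ = M/m₁ = 11, M₂ = M/m₂ = 8
Find y₁ ≡ M₁⁻¹ (mod m₁): 11⁻¹ ≡ 3 (mod 8)
Find y₂ ≡ M₂⁻¹ (mod m₂): 8⁻¹ ≡ 7 (mod 11)
x = a₁·M₁·y₁ + a₂·M₂·y₂ = 1·11·3 + 1·8·7 = 89
Reduce mod 88: x ≡ 1
Check: 1 mod 8 = 1 ✓, 1 mod 11 = 1 ✓

x ≡ 1 (mod 88)


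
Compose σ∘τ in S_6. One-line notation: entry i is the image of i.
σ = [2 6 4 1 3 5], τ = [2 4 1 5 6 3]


σ∘τ: apply τ first, then σ
1 →τ 2 →σ 6
2 →τ 4 →σ 1
3 →τ 1 →σ 2
4 →τ 5 →σ 3
5 →τ 6 →σ 5
6 →τ 3 →σ 4

σ∘τ = [6 1 2 3 5 4]


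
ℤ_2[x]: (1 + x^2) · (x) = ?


Expand and collect like terms; reduce coefficients mod 2:
x^0: 1·0 = 0 ≡ 0 (mod 2)
x^1: 1·1 + 0·0 = 1 ≡ 1 (mod 2)
x^2: 0·1 + 1·0 = 0 ≡ 0 (mod 2)
x^3: 1·1 = 1 ≡ 1 (mod 2)
Result: x + x^3

f · g = x + x^3


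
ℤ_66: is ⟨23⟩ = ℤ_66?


g generates ℤ_n iff gcd(g, n) = 1
gcd(23, 66) = 1
Since gcd = 1, 23 is a generator.

Yes, 23 generates ℤ_66


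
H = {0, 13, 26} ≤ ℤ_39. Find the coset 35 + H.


35 + H = {35 + h (mod 39) : h ∈ H}
35+0=35, 35+13=9, 35+26=22
35 + H = {9, 22, 35} = 9 + H

35 + H = {9, 22, 35}


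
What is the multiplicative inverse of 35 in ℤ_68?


Use the extended Euclidean algorithm to write 1 = 35·s + 68·t; then s mod 68 is the inverse.
Euclidean algorithm:
  35 = 0·68 + 35
  68 = 1·35 + 33
  35 = 1·33 + 2
  33 = 16·2 + 1
  2 = 2·1 + 0
gcd(35,68) = 1
Back-substitution gives: 35·(-33) + 68·(17) = 1
So 35⁻¹ ≡ -33 ≡ 35 (mod 68)
Check: 35 × 35 = 1225 ≡ 1 (mod 68) ✓

35⁻¹ ≡ 35 (mod 68)


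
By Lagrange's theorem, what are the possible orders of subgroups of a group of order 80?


Lagrange's theorem: |H| divides |G|
|G| = 80
Divisors of 80: 1, 2, 4, 5, 8, 10, 16, 20, 40, 80

Possible subgroup orders: {1, 2, 4, 5, 8, 10, 16, 20, 40, 80}


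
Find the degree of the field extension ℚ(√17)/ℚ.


√17 has minimal polynomial x² - 17 (irreducible over ℚ since 17 is squarefree)

[ℚ(√17)/ℚ] = 2


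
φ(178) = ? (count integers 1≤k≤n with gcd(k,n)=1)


Factor n: 178 = 2 × 89
φ(n) = n · ∏(1 - 1/p) over distinct primes p | n
φ(178) = 178 · (1 - 1/2) · (1 - 1/89) = 88

φ(178) = 88


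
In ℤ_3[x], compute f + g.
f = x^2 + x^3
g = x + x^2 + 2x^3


Add coefficients mod 3:
x^0: 0 + 0 = 0 (mod 3)
x^1: 0 + 1 = 1 (mod 3)
x^2: 1 + 1 = 2 (mod 3)
x^3: 1 + 2 = 0 (mod 3)
Result: x + 2x^2

f + g = x + 2x^2


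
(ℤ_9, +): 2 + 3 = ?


Operation: addition mod 9
2 + 3 = (a + b) mod 9 with a = 2, b = 3

2 + 3 = 5


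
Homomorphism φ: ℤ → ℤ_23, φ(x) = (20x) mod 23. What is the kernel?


Kernel = preimage of identity
ker(φ) = {x ∈ ℤ : 20x ≡ 0 (mod 23)}. gcd(20,23) = 1, so 20x ≡ 0 (mod 23) ⟺ x ≡ 0 (mod 23/1 = 23). Hence ker(φ) = 23ℤ

ker(φ) = 23ℤ


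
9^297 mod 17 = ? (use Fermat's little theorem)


Fermat's little theorem: if p is prime and gcd(a,p)=1, then a^(p-1) ≡ 1 (mod p)
p = 17 is prime, gcd(9,17) = 1
Reduce exponent: 297 mod 16 = 9
So 9^297 ≡ 9^9 (mod 17)
9^9 mod 17 = 9

9^297 ≡ 9 (mod 17)


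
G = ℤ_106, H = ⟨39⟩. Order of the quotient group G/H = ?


|⟨39⟩| = n / gcd(39, 106) = 106 / 1 = 106
H is normal (ℤ_106 is abelian).
|G/H| = |G| / |H| = 106 / 106 = 1

|G/H| = 1


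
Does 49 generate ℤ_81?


g generates ℤ_n iff gcd(g, n) = 1
gcd(49, 81) = 1
Since gcd = 1, 49 is a generator.

Yes, 49 generates ℤ_81


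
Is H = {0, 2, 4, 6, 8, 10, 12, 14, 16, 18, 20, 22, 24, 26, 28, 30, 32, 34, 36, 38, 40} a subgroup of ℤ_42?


Subgroup test for H = {0, 2, 4, 6, 8, 10, 12, 14, 16, 18, 20, 22, 24, 26, 28, 30, 32, 34, 36, 38, 40} in (ℤ_42, +):
(1) 0 ∈ H? Yes
(2) Closure: for all a,b ∈ H, (a+b) mod 42 ∈ H? Yes
(3) Inverses: for all a ∈ H, -a mod 42 ∈ H? Yes

Yes, H is a subgroup of ℤ_42


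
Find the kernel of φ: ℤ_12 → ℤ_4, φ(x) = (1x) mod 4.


Kernel = preimage of identity
ker(φ) = {x ∈ ℤ_12 : 1x ≡ 0 (mod 4)}. Since 4 | 12, φ is well-defined. The kernel is the cyclic subgroup ⟨4⟩ of ℤ_12 (order 3), i.e. {0, 4, 8}

ker(φ) = {0, 4, 8}


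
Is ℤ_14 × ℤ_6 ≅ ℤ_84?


Comparing ℤ_14 × ℤ_6 and ℤ_84:
gcd(14,6) = 2 ≠ 1. Max element order in ℤ_14×ℤ_6 is lcm(14,6) = 42 < 84, so it has no element of order 84

No, ℤ_14 × ℤ_6 ≇ ℤ_84


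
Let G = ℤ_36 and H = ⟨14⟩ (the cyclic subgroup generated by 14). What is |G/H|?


|⟨14⟩| = n / gcd(14, 36) = 36 / 2 = 18
H is normal (ℤ_36 is abelian).
|G/H| = |G| / |H| = 36 / 18 = 2

|G/H| = 2


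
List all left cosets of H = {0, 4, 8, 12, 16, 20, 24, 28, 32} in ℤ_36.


H = {0, 4, 8, 12, 16, 20, 24, 28, 32}, |H| = 9
Number of cosets = |G|/|H| = 36/9 = 4
0 + H = {0, 4, 8, 12, 16, 20, 24, 28, 32}
1 + H = {1, 5, 9, 13, 17, 21, 25, 29, 33}
2 + H = {2, 6, 10, 14, 18, 22, 26, 30, 34}
3 + H = {3, 7, 11, 15, 19, 23, 27, 31, 35}

Cosets: 0+H={0,4,8,12,16,20,24,28,32}; 1+H={1,5,9,13,17,21,25,29,33}; 2+H={2,6,10,14,18,22,26,30,34}; 3+H={3,7,11,15,19,23,27,31,35}


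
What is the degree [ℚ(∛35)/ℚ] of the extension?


∛35 has minimal polynomial x³ - 35 (irreducible over ℚ since 35 is not a perfect cube)

[ℚ(∛35)/ℚ] = 3


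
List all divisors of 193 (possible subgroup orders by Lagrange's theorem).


Lagrange's theorem: |H| divides |G|
|G| = 193
Divisors of 193: 1, 193

Possible subgroup orders: {1, 193}


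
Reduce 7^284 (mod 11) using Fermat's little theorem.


Fermat's little theorem: if p is prime and gcd(a,p)=1, then a^(p-1) ≡ 1 (mod p)
p = 11 is prime, gcd(7,11) = 1
Reduce exponent: 284 mod 10 = 4
So 7^284 ≡ 7^4 (mod 11)
7^4 mod 11 = 3

7^284 ≡ 3 (mod 11)


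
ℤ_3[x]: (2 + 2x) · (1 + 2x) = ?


Expand and collect like terms; reduce coefficients mod 3:
x^0: 2·1 = 2 ≡ 2 (mod 3)
x^1: 2·2 + 2·1 = 6 ≡ 0 (mod 3)
x^2: 2·2 = 4 ≡ 1 (mod 3)
Result: 2 + x^2

f · g = 2 + x^2


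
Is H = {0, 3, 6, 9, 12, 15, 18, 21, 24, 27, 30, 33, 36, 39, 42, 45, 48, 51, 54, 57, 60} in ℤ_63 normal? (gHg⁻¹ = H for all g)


H = {0, 3, 6, 9, 12, 15, 18, 21, 24, 27, 30, 33, 36, 39, 42, 45, 48, 51, 54, 57, 60} in ℤ_63
ℤ_63 is abelian; every subgroup of an abelian group is normal

Yes, normal subgroup


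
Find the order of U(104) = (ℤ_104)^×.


U(n) is the group of units mod n; |U(n)| = φ(n)
|U(104)| = φ(104) = 48

|U(104) = (ℤ_104)^×| = 48


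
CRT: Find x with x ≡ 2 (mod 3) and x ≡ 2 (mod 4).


m₁ = 3, m₂ = 4, gcd = 1, so CRT applies. M = m₁·m₂ = 12
Let M₁ = M/m₁ = 4, M₂ = M/m₂ = 3
Find y₁ ≡ M₁⁻¹ (mod m₁): 4⁻¹ ≡ 1 (mod 3)
Find y₂ ≡ M₂⁻¹ (mod m₂): 3⁻¹ ≡ 3 (mod 4)
x = a₁·M₁·y₁ + a₂·M₂·y₂ = 2·4·1 + 2·3·3 = 26
Reduce mod 12: x ≡ 2
Check: 2 mod 3 = 2 ✓, 2 mod 4 = 2 ✓

x ≡ 2 (mod 12)


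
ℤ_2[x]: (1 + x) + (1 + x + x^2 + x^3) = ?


Add coefficients mod 2:
x^0: 1 + 1 = 0 (mod 2)
x^1: 1 + 1 = 0 (mod 2)
x^2: 0 + 1 = 1 (mod 2)
x^3: 0 + 1 = 1 (mod 2)
Result: x^2 + x^3

f + g = x^2 + x^3


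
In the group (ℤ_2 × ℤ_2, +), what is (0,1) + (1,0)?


Operation: componentwise addition mod (2, 2)
(0,1) + (1,0) = ((a₁+b₁) mod 2, (a₂+b₂) mod 2) with a = (0,1), b = (1,0)

(0,1) + (1,0) = (1,1)


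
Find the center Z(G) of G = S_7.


Z(G) = {g ∈ G | gx = xg for all x ∈ G}
S_n is non-abelian for n ≥ 3; Z(S_7) is trivial

Z(S_7) = {e}


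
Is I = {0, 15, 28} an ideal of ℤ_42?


Check ideal conditions for I = {0, 15, 28} in ℤ_42:
(1) I is an additive subgroup? No
(2) For r ∈ ℤ_42 and a ∈ I: r·a ∈ I? No  [counterexample: r=2, a=15, r·a mod 42 = 30 ∉ I]

No, I is not an ideal of ℤ_42


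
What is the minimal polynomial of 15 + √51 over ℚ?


Let α = 15 + √51. Then α - 15 = √51, so (α - 15)² = 51, giving α² - 30α + 174 = 0. Degree 2 and α ∉ ℚ, so this is the minimal polynomial.

Minimal polynomial: x² - 30x + 174


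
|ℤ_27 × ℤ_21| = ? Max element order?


|ℤ_27 × ℤ_21| = 27 × 21 = 567
Max element order = lcm(27,21) = 189
Cyclic? No (gcd=3)

|ℤ_27×ℤ_21| = 567, max element order = 189


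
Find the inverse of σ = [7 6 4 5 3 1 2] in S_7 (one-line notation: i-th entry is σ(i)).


To find σ⁻¹, swap domain and range:
σ(1) = 7 → σ⁻¹(7) = 1
σ(2) = 6 → σ⁻¹(6) = 2
σ(3) = 4 → σ⁻¹(4) = 3
σ(4) = 5 → σ⁻¹(5) = 4
σ(5) = 3 → σ⁻¹(3) = 5
σ(6) = 1 → σ⁻¹(1) = 6
σ(7) = 2 → σ⁻¹(2) = 7

σ⁻¹ = [6 7 5 3 4 2 1]


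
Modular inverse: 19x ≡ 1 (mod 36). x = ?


Use the extended Euclidean algorithm to write 1 = 19·s + 36·t; then s mod 36 is the inverse.
Euclidean algorithm:
  19 = 0·36 + 19
  36 = 1·19 + 17
  19 = 1·17 + 2
  17 = 8·2 + 1
  2 = 2·1 + 0
gcd(19,36) = 1
Back-substitution gives: 19·(-17) + 36·(9) = 1
So 19⁻¹ ≡ -17 ≡ 19 (mod 36)
Check: 19 × 19 = 361 ≡ 1 (mod 36) ✓

19⁻¹ ≡ 19 (mod 36)


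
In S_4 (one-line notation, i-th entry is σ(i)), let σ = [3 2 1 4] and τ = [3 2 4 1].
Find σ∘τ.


σ∘τ: apply τ first, then σ
1 →τ 3 →σ 1
2 →τ 2 →σ 2
3 →τ 4 →σ 4
4 →τ 1 →σ 3

σ∘τ = [1 2 4 3]


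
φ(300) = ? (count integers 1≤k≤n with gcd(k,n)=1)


Factor n: 300 = 2^2 × 3 × 5^2
φ(n) = n · ∏(1 - 1/p) over distinct primes p | n
φ(300) = 300 · (1 - 1/2) · (1 - 1/3) · (1 - 1/5) = 80

φ(300) = 80


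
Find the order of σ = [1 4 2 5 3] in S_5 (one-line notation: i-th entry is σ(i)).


Cycle decomposition: (2 4 5 3)
Cycle lengths: 4
Order = lcm(4) = 4

ord(σ) = 4


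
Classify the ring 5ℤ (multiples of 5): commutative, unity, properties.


5ℤ is a commutative ring under +,× but has no multiplicative identity (1 ∉ 5ℤ); it has no zero divisors, but without unity it is not an integral domain
Commutative: Yes
Integral domain: No
Has unity: No

5ℤ (multiples of 5): Commutative=Yes, Unity=No


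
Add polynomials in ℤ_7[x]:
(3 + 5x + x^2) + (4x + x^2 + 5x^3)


Add coefficients mod 7:
x^0: 3 + 0 = 3 (mod 7)
x^1: 5 + 4 = 2 (mod 7)
x^2: 1 + 1 = 2 (mod 7)
x^3: 0 + 5 = 5 (mod 7)
Result: 3 + 2x + 2x^2 + 5x^3

f + g = 3 + 2x + 2x^2 + 5x^3


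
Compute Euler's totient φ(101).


Factor n: 101 = 101
φ(n) = n · ∏(1 - 1/p) over distinct primes p | n
φ(101) = 101 · (1 - 1/101) = 100

φ(101) = 100


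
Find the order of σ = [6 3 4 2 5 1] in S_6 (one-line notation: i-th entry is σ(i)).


Cycle decomposition: (1 6) (2 3 4)
Cycle lengths: 2, 3
Order = lcm(2, 3) = 6

ord(σ) = 6


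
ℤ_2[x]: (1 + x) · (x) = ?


Expand and collect like terms; reduce coefficients mod 2:
x^0: 1·0 = 0 ≡ 0 (mod 2)
x^1: 1·1 + 1·0 = 1 ≡ 1 (mod 2)
x^2: 1·1 = 1 ≡ 1 (mod 2)
Result: x + x^2

f · g = x + x^2


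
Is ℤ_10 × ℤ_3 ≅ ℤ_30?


Comparing ℤ_10 × ℤ_3 and ℤ_30:
gcd(10,3) = 1, so ℤ_10 × ℤ_3 ≅ ℤ_30 (CRT)

Yes, ℤ_10 × ℤ_3 ≅ ℤ_30


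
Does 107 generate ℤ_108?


g generates ℤ_n iff gcd(g, n) = 1
gcd(107, 108) = 1
Since gcd = 1, 107 is a generator.

Yes, 107 generates ℤ_108


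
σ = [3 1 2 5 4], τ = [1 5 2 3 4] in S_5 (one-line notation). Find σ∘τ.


σ∘τ: apply τ first, then σ
1 →τ 1 →σ 3
2 →τ 5 →σ 4
3 →τ 2 →σ 1
4 →τ 3 →σ 2
5 →τ 4 →σ 5

σ∘τ = [3 4 1 2 5]
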